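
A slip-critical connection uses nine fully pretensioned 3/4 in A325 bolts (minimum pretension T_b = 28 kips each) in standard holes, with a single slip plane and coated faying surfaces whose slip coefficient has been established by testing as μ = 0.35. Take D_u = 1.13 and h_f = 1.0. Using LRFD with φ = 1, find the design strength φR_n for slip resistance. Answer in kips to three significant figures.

R_n = μ · D_u · h_f · T_b · n_s · n_b = 0.35 × 1.13 × 1.0 × 28 × 1 × 9 = 99.67 kips.
Design strength φR_n = 1 × 99.67 = 99.7 kips.

99.7 kips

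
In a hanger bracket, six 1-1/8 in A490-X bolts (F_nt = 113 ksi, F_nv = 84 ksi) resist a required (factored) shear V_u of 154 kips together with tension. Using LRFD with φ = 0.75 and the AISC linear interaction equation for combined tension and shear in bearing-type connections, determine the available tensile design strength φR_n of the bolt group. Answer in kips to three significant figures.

A_b = π·1.125²/4 = 0.994 in²; f_rv = 154 / (6 × 0.994) = 25.82 ksi.
F'_nt = 1.3 F_nt − (F_nt / φF_nv) f_rv = 1.3·113 − (113/(0.75·84))·25.82 = 100.6 ksi, capped at F_nt → F'_nt = 100.6 ksi.
R_n = F'_nt · A_b · n = 100.6 × 0.994 × 6 = 599.9 kips.
Design strength φR_n = 0.75 × 599.9 = 450 kips.

450 kips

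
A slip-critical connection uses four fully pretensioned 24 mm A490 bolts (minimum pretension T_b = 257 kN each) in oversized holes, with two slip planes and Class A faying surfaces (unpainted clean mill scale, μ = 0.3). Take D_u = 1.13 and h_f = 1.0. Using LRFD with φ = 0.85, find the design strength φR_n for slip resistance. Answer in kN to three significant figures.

R_n = μ · D_u · h_f · T_b · n_s · n_b = 0.3 × 1.13 × 1.0 × 257 × 2 × 4 = 697 kN.
Design strength φR_n = 0.85 × 697 = 592 kN.

592 kN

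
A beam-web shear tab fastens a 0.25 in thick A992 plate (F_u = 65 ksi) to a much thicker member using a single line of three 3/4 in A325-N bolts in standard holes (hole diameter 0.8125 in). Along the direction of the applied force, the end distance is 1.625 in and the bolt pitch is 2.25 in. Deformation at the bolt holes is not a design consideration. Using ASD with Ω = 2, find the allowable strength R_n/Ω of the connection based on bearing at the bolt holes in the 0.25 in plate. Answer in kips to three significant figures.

Per bolt r_n = 1.5 l_c t F_u ≤ 3.0 d t F_u; upper limit = 3.0 × 0.75 × 0.25 × 65 = 36.56 kips.
Edge bolt: l_c = 1.625 − 0.8125/2 = 1.219 in → 1.5 × 1.219 × 0.25 × 65 = 29.71 → r_n = 29.71 kips.
Interior bolts: l_c = 2.25 − 0.8125 = 1.438 in → 1.5 × 1.438 × 0.25 × 65 = 35.04 → r_n = 35.04 kips.
R_n = 1 × 29.71 + 2 × 35.04 = 99.79 kips.
Allowable strength R_n/Ω = 99.79 / 2 = 49.9 kips.

49.9 kips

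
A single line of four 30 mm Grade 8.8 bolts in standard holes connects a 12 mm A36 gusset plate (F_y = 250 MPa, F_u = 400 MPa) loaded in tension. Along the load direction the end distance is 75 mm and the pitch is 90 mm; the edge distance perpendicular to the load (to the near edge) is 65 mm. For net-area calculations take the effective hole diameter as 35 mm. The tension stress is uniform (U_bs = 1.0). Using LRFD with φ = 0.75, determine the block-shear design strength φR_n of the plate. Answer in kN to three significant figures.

637 kN

Shear plane L_v = 75 + 3·90 = 345 mm; A_gv = 345 × 12 = 4140 mm².
A_nv = (345 − 3.5·35) × 12 = 2670 mm².
A_nt = (65 − 0.5·35) × 12 = 570 mm².
0.6 F_u A_nv = 640.8 kN; 0.6 F_y A_gv = 621 kN → shear yielding governs the shear term.
R_n = 621 + 1.0 × 400 × 570 / 1000 = 849 kN.
Design strength φR_n = 0.75 × 849 = 637 kN.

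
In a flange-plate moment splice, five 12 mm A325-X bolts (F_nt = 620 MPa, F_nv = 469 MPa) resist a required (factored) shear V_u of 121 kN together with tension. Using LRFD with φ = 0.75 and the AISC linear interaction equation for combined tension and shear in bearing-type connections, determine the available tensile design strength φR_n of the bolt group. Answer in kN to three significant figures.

182 kN

A_b = π·12²/4 = 113.1 mm²; f_rv = 121 × 1000 / (5 × 113.1) = 214 MPa.
F'_nt = 1.3 F_nt − (F_nt / φF_nv) f_rv = 1.3·620 − (620/(0.75·469))·214 = 428.8 MPa, capped at F_nt → F'_nt = 428.8 MPa.
R_n = F'_nt · A_b · n = 428.8 × 113.1 × 5 / 1000 = 242.5 kN.
Design strength φR_n = 0.75 × 242.5 = 182 kN.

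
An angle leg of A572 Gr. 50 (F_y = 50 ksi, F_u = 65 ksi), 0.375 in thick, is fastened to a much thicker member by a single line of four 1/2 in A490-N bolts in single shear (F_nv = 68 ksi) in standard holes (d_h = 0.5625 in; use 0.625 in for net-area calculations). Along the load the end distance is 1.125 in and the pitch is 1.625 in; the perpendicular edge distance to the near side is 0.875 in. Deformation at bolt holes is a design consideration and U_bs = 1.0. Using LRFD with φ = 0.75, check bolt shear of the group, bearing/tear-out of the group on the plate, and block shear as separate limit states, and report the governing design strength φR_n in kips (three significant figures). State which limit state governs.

40.1 kips (bolt shear governs)

Bolt shear: A_b = π·0.5²/4 = 0.1963 in²; R_n = 68 × 0.1963 × 4 × 1 = 53.41 kips → 0.75 × 53.41 = 40.1 kips.
Bearing: edge l_c = 0.8438, r_n = 24.68 kips; interior l_c = 1.062, r_n = 29.25 kips; R_n = 24.68 + 3·29.25 = 112.4 kips → 84.3 kips.
Block shear: A_gv = 2.25, A_nv = 1.43, A_nt = 0.2109 in²; R_n = min(0.6F_uA_nv, 0.6F_yA_gv) + U_bs·F_u·A_nt = 69.47 kips → 52.1 kips.
Bolt shear governs: 40.1 kips.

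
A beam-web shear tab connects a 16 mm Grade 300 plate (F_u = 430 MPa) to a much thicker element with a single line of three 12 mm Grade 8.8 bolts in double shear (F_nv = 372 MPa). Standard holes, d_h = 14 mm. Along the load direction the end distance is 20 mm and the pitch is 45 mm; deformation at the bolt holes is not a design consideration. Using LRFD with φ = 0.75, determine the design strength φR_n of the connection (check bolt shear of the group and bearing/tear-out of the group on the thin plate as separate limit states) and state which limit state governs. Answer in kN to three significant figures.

189 kN (bolt shear governs)

Bolt shear: A_b = π·12²/4 = 113.1 mm²; R_n = 372 × 113.1 × 3 × 2 / 1000 = 252.4 kN → 0.75 × 252.4 = 189 kN.
Bearing (1.5 l_c t F_u ≤ 3.0 d t F_u): upper limit = 3.0·12·16·430 / 1000 = 247.7 kN.
  Edge l_c = 20 − 14/2 = 13 → r_n = 134.2 kN; interior l_c = 45 − 14 = 31 → r_n = 247.7 kN.
  R_n,bearing = 1·134.2 + 2·247.7 = 629.5 kN → 0.75 × 629.5 = 472 kN.
Bolt shear governs: 189 kN.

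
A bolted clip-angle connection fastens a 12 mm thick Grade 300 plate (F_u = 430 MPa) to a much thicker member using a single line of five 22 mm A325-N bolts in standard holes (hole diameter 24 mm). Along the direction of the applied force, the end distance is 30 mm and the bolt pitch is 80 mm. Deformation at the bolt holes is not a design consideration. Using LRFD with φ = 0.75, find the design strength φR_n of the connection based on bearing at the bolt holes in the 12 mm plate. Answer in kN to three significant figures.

Per bolt r_n = 1.5 l_c t F_u ≤ 3.0 d t F_u; upper limit = 3.0 × 22 × 12 × 430 / 1000 = 340.6 kN.
Edge bolt: l_c = 30 − 24/2 = 18 mm → 1.5 × 18 × 12 × 430 / 1000 = 139.3 → r_n = 139.3 kN.
Interior bolts: l_c = 80 − 24 = 56 mm → 1.5 × 56 × 12 × 430 / 1000 = 433.4 → r_n = 340.6 kN.
R_n = 1 × 139.3 + 4 × 340.6 = 1502 kN.
Design strength φR_n = 0.75 × 1502 = 1130 kN.

1130 kN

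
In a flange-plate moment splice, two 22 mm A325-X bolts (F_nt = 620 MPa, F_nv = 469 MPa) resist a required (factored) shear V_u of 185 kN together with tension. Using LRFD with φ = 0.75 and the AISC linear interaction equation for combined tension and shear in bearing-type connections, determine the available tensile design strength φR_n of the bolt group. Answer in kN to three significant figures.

215 kN

A_b = π·22²/4 = 380.1 mm²; f_rv = 185 × 1000 / (2 × 380.1) = 243.3 MPa.
F'_nt = 1.3 F_nt − (F_nt / φF_nv) f_rv = 1.3·620 − (620/(0.75·469))·243.3 = 377.1 MPa, capped at F_nt → F'_nt = 377.1 MPa.
R_n = F'_nt · A_b · n = 377.1 × 380.1 × 2 / 1000 = 286.7 kN.
Design strength φR_n = 0.75 × 286.7 = 215 kN.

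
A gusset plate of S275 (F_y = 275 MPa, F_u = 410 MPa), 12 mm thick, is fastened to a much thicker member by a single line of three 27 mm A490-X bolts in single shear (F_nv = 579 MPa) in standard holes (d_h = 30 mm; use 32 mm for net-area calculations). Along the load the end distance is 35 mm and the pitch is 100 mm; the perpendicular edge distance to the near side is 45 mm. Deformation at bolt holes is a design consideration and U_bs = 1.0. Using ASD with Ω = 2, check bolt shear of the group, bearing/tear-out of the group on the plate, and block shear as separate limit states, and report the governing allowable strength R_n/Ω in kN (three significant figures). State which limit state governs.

300 kN (block shear governs)

Bolt shear: A_b = π·27²/4 = 572.6 mm²; R_n = 579 × 572.6 × 3 × 1 / 1000 = 994.5 kN → 994.5 / 2 = 497 kN.
Bearing: edge l_c = 20, r_n = 118.1 kN; interior l_c = 70, r_n = 318.8 kN; R_n = 118.1 + 2·318.8 = 755.7 kN → 378 kN.
Block shear: A_gv = 2820, A_nv = 1860, A_nt = 348 mm²; R_n = min(0.6F_uA_nv, 0.6F_yA_gv) + U_bs·F_u·A_nt = 600.2 kN → 300 kN.
Block shear governs: 300 kN.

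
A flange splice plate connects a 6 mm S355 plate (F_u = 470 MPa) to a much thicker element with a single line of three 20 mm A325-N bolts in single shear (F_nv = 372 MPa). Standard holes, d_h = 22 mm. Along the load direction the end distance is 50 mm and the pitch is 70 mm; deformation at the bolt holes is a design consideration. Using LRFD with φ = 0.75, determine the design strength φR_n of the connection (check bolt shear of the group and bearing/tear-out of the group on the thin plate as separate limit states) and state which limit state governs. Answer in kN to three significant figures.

263 kN (bolt shear governs)

Bolt shear: A_b = π·20²/4 = 314.2 mm²; R_n = 372 × 314.2 × 3 × 1 / 1000 = 350.6 kN → 0.75 × 350.6 = 263 kN.
Bearing (1.2 l_c t F_u ≤ 2.4 d t F_u): upper limit = 2.4·20·6·470 / 1000 = 135.4 kN.
  Edge l_c = 50 − 22/2 = 39 → r_n = 132 kN; interior l_c = 70 − 22 = 48 → r_n = 135.4 kN.
  R_n,bearing = 1·132 + 2·135.4 = 402.7 kN → 0.75 × 402.7 = 302 kN.
Bolt shear governs: 263 kN.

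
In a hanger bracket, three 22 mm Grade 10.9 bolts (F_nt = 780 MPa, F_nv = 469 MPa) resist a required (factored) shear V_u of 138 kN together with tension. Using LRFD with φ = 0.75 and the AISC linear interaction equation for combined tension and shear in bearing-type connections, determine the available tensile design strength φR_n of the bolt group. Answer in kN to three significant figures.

638 kN

A_b = π·22²/4 = 380.1 mm²; f_rv = 138 × 1000 / (3 × 380.1) = 121 MPa.
F'_nt = 1.3 F_nt − (F_nt / φF_nv) f_rv = 1.3·780 − (780/(0.75·469))·121 = 745.7 MPa, capped at F_nt → F'_nt = 745.7 MPa.
R_n = F'_nt · A_b · n = 745.7 × 380.1 × 3 / 1000 = 850.4 kN.
Design strength φR_n = 0.75 × 850.4 = 638 kN.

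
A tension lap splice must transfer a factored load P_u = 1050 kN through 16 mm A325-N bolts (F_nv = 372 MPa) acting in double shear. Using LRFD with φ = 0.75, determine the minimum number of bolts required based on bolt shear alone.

A_b = π·16²/4 = 201.1 mm².
Per-bolt design strength φR_n = 0.75 × 372 × 201.1 × 2 / 1000 = 112.2 kN.
n ≥ 1050 / 112.2 = 9.359 → use 10 bolts.

10 bolts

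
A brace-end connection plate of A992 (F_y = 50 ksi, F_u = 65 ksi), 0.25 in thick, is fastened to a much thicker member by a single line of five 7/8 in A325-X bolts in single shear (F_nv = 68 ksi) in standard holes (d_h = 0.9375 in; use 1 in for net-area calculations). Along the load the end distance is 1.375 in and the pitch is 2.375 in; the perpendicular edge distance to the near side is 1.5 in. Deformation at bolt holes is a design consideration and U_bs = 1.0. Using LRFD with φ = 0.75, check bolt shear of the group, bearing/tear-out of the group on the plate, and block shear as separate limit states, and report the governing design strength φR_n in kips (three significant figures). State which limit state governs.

58.8 kips (block shear governs)

Bolt shear: A_b = π·0.875²/4 = 0.6013 in²; R_n = 68 × 0.6013 × 5 × 1 = 204.4 kips → 0.75 × 204.4 = 153 kips.
Bearing: edge l_c = 0.9062, r_n = 17.67 kips; interior l_c = 1.438, r_n = 28.03 kips; R_n = 17.67 + 4·28.03 = 129.8 kips → 97.3 kips.
Block shear: A_gv = 2.719, A_nv = 1.594, A_nt = 0.25 in²; R_n = min(0.6F_uA_nv, 0.6F_yA_gv) + U_bs·F_u·A_nt = 78.41 kips → 58.8 kips.
Block shear governs: 58.8 kips.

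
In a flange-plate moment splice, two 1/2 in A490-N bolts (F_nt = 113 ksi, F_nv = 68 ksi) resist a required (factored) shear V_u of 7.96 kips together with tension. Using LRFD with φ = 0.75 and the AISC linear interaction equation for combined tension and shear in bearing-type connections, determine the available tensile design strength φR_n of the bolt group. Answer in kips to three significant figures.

A_b = π·0.5²/4 = 0.1963 in²; f_rv = 7.96 / (2 × 0.1963) = 20.27 ksi.
F'_nt = 1.3 F_nt − (F_nt / φF_nv) f_rv = 1.3·113 − (113/(0.75·68))·20.27 = 102 ksi, capped at F_nt → F'_nt = 102 ksi.
R_n = F'_nt · A_b · n = 102 × 0.1963 × 2 = 40.05 kips.
Design strength φR_n = 0.75 × 40.05 = 30 kips.

30 kips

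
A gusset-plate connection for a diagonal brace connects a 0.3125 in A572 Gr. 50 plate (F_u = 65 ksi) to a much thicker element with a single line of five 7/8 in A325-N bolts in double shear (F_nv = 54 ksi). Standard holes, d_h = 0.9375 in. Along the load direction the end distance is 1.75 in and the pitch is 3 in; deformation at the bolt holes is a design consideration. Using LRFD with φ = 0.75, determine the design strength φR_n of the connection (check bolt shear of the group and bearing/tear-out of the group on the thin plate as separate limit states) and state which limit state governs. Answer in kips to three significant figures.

151 kips (bearing governs)

Bolt shear: A_b = π·0.875²/4 = 0.6013 in²; R_n = 54 × 0.6013 × 5 × 2 = 324.7 kips → 0.75 × 324.7 = 244 kips.
Bearing (1.2 l_c t F_u ≤ 2.4 d t F_u): upper limit = 2.4·0.875·0.3125·65 = 42.66 kips.
  Edge l_c = 1.75 − 0.9375/2 = 1.281 → r_n = 31.23 kips; interior l_c = 3 − 0.9375 = 2.062 → r_n = 42.66 kips.
  R_n,bearing = 1·31.23 + 4·42.66 = 201.9 kips → 0.75 × 201.9 = 151 kips.
Bearing governs: 151 kips.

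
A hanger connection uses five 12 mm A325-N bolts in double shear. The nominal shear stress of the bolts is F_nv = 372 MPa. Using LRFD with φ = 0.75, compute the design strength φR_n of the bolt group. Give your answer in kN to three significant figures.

316 kN

A_b = π × 12² / 4 = 113.1 mm².
R_n = F_nv · A_b · n · n_s = 372 × 113.1 × 5 × 2 / 1000 = 420.7 kN.
Design strength φR_n = 0.75 × 420.7 = 316 kN.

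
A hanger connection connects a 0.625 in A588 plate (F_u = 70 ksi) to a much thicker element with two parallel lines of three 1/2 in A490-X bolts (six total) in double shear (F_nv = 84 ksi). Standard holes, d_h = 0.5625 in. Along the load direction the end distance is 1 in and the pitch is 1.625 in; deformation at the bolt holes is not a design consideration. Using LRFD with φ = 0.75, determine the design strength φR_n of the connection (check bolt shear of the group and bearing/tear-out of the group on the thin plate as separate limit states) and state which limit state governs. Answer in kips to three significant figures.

148 kips (bolt shear governs)

Bolt shear: A_b = π·0.5²/4 = 0.1963 in²; R_n = 84 × 0.1963 × 6 × 2 = 197.9 kips → 0.75 × 197.9 = 148 kips.
Bearing (1.5 l_c t F_u ≤ 3.0 d t F_u): upper limit = 3.0·0.5·0.625·70 = 65.62 kips.
  Edge l_c = 1 − 0.5625/2 = 0.7188 → r_n = 47.17 kips; interior l_c = 1.625 − 0.5625 = 1.062 → r_n = 65.62 kips.
  R_n,bearing = 2·47.17 + 4·65.62 = 356.8 kips → 0.75 × 356.8 = 268 kips.
Bolt shear governs: 148 kips.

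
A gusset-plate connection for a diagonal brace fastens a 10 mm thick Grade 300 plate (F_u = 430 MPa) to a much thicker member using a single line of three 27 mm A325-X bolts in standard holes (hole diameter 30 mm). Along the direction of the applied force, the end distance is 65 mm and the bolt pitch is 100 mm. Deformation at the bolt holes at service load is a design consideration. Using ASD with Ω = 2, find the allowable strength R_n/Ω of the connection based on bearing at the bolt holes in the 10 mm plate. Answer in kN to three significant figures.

408 kN

Per bolt r_n = 1.2 l_c t F_u ≤ 2.4 d t F_u; upper limit = 2.4 × 27 × 10 × 430 / 1000 = 278.6 kN.
Edge bolt: l_c = 65 − 30/2 = 50 mm → 1.2 × 50 × 10 × 430 / 1000 = 258 → r_n = 258 kN.
Interior bolts: l_c = 100 − 30 = 70 mm → 1.2 × 70 × 10 × 430 / 1000 = 361.2 → r_n = 278.6 kN.
R_n = 1 × 258 + 2 × 278.6 = 815.3 kN.
Allowable strength R_n/Ω = 815.3 / 2 = 408 kN.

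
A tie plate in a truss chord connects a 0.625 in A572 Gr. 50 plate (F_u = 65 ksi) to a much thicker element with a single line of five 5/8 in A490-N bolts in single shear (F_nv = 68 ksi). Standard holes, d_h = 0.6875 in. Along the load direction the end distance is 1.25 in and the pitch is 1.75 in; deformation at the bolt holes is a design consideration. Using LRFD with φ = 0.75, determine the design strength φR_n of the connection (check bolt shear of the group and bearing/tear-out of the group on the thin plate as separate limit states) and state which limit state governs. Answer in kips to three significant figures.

78.2 kips (bolt shear governs)

Bolt shear: A_b = π·0.625²/4 = 0.3068 in²; R_n = 68 × 0.3068 × 5 × 1 = 104.3 kips → 0.75 × 104.3 = 78.2 kips.
Bearing (1.2 l_c t F_u ≤ 2.4 d t F_u): upper limit = 2.4·0.625·0.625·65 = 60.94 kips.
  Edge l_c = 1.25 − 0.6875/2 = 0.9062 → r_n = 44.18 kips; interior l_c = 1.75 − 0.6875 = 1.062 → r_n = 51.8 kips.
  R_n,bearing = 1·44.18 + 4·51.8 = 251.4 kips → 0.75 × 251.4 = 189 kips.
Bolt shear governs: 78.2 kips.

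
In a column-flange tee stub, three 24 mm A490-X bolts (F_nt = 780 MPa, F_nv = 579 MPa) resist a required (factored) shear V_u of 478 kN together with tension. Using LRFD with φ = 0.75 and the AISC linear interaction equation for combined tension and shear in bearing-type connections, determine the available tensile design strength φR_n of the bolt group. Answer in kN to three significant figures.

388 kN

A_b = π·24²/4 = 452.4 mm²; f_rv = 478 × 1000 / (3 × 452.4) = 352.2 MPa.
F'_nt = 1.3 F_nt − (F_nt / φF_nv) f_rv = 1.3·780 − (780/(0.75·579))·352.2 = 381.4 MPa, capped at F_nt → F'_nt = 381.4 MPa.
R_n = F'_nt · A_b · n = 381.4 × 452.4 × 3 / 1000 = 517.6 kN.
Design strength φR_n = 0.75 × 517.6 = 388 kN.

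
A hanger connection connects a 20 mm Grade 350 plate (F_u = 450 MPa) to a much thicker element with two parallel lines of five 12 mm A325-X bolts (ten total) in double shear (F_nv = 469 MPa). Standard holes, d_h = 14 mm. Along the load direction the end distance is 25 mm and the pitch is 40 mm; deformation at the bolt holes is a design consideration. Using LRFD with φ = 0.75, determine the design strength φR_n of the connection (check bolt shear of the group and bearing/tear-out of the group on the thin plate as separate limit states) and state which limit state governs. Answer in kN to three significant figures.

796 kN (bolt shear governs)

Bolt shear: A_b = π·12²/4 = 113.1 mm²; R_n = 469 × 113.1 × 10 × 2 / 1000 = 1061 kN → 0.75 × 1061 = 796 kN.
Bearing (1.2 l_c t F_u ≤ 2.4 d t F_u): upper limit = 2.4·12·20·450 / 1000 = 259.2 kN.
  Edge l_c = 25 − 14/2 = 18 → r_n = 194.4 kN; interior l_c = 40 − 14 = 26 → r_n = 259.2 kN.
  R_n,bearing = 2·194.4 + 8·259.2 = 2462 kN → 0.75 × 2462 = 1850 kN.
Bolt shear governs: 796 kN.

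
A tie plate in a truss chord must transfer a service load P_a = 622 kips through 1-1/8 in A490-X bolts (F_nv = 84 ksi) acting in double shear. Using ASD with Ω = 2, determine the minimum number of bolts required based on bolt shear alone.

A_b = π·1.125²/4 = 0.994 in².
Per-bolt allowable strength R_n/Ω = 84 × 0.994 × 2 / 2 = 83.5 kips.
n ≥ 622 / 83.5 = 7.449 → use 8 bolts.

8 bolts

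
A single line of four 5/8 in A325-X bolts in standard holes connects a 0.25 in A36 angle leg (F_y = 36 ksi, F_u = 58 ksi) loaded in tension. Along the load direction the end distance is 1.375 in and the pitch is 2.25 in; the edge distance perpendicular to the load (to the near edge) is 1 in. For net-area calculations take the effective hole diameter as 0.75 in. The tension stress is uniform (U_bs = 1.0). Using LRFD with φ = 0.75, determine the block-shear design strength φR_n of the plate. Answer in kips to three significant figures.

39.7 kips

Shear plane L_v = 1.375 + 3·2.25 = 8.125 in; A_gv = 8.125 × 0.25 = 2.031 in².
A_nv = (8.125 − 3.5·0.75) × 0.25 = 1.375 in².
A_nt = (1 − 0.5·0.75) × 0.25 = 0.1562 in².
0.6 F_u A_nv = 47.85 kips; 0.6 F_y A_gv = 43.87 kips → shear yielding governs the shear term.
R_n = 43.87 + 1.0 × 58 × 0.1562 = 52.94 kips.
Design strength φR_n = 0.75 × 52.94 = 39.7 kips.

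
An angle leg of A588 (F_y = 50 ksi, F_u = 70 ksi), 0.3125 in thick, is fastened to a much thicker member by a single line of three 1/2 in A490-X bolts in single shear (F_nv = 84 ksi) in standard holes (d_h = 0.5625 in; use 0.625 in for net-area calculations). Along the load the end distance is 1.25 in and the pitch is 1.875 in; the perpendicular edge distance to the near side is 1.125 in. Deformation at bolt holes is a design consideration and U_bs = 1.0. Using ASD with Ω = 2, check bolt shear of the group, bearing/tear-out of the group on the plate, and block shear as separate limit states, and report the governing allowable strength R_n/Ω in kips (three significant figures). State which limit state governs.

Bolt shear: A_b = π·0.5²/4 = 0.1963 in²; R_n = 84 × 0.1963 × 3 × 1 = 49.48 kips → 49.48 / 2 = 24.7 kips.
Bearing: edge l_c = 0.9688, r_n = 25.43 kips; interior l_c = 1.312, r_n = 26.25 kips; R_n = 25.43 + 2·26.25 = 77.93 kips → 39 kips.
Block shear: A_gv = 1.562, A_nv = 1.074, A_nt = 0.2539 in²; R_n = min(0.6F_uA_nv, 0.6F_yA_gv) + U_bs·F_u·A_nt = 62.89 kips → 31.4 kips.
Bolt shear governs: 24.7 kips.

24.7 kips (bolt shear governs)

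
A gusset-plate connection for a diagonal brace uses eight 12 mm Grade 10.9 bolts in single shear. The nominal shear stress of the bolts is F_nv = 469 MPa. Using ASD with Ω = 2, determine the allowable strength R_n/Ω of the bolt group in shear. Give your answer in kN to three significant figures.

A_b = π × 12² / 4 = 113.1 mm².
R_n = F_nv · A_b · n · n_s = 469 × 113.1 × 8 × 1 / 1000 = 424.3 kN.
Allowable strength R_n/Ω = 424.3 / 2 = 212 kN.

212 kN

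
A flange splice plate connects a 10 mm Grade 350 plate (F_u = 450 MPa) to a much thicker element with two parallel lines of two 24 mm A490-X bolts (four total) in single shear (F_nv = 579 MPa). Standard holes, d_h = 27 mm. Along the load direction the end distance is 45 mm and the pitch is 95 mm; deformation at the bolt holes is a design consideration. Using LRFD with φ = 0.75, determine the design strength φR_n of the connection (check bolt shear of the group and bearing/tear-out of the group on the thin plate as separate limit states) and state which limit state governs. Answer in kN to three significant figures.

Bolt shear: A_b = π·24²/4 = 452.4 mm²; R_n = 579 × 452.4 × 4 × 1 / 1000 = 1048 kN → 0.75 × 1048 = 786 kN.
Bearing (1.2 l_c t F_u ≤ 2.4 d t F_u): upper limit = 2.4·24·10·450 / 1000 = 259.2 kN.
  Edge l_c = 45 − 27/2 = 31.5 → r_n = 170.1 kN; interior l_c = 95 − 27 = 68 → r_n = 259.2 kN.
  R_n,bearing = 2·170.1 + 2·259.2 = 858.6 kN → 0.75 × 858.6 = 644 kN.
Bearing governs: 644 kN.

644 kN (bearing governs)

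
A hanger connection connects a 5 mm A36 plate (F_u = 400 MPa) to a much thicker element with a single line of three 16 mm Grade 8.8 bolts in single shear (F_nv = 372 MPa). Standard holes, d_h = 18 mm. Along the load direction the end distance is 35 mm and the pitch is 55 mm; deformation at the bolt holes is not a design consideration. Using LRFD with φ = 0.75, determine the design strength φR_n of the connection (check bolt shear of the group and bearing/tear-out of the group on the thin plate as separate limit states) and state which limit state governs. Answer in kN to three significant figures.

Bolt shear: A_b = π·16²/4 = 201.1 mm²; R_n = 372 × 201.1 × 3 × 1 / 1000 = 224.4 kN → 0.75 × 224.4 = 168 kN.
Bearing (1.5 l_c t F_u ≤ 3.0 d t F_u): upper limit = 3.0·16·5·400 / 1000 = 96 kN.
  Edge l_c = 35 − 18/2 = 26 → r_n = 78 kN; interior l_c = 55 − 18 = 37 → r_n = 96 kN.
  R_n,bearing = 1·78 + 2·96 = 270 kN → 0.75 × 270 = 202 kN.
Bolt shear governs: 168 kN.

168 kN (bolt shear governs)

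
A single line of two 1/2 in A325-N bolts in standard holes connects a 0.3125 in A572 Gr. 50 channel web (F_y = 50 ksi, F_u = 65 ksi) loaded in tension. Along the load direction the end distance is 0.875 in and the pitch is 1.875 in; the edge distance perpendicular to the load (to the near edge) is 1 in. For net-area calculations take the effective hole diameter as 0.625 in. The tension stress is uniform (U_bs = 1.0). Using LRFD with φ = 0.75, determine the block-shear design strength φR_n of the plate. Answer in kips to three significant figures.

27 kips

Shear plane L_v = 0.875 + 1·1.875 = 2.75 in; A_gv = 2.75 × 0.3125 = 0.8594 in².
A_nv = (2.75 − 1.5·0.625) × 0.3125 = 0.5664 in².
A_nt = (1 − 0.5·0.625) × 0.3125 = 0.2148 in².
0.6 F_u A_nv = 22.09 kips; 0.6 F_y A_gv = 25.78 kips → shear rupture governs the shear term.
R_n = 22.09 + 1.0 × 65 × 0.2148 = 36.05 kips.
Design strength φR_n = 0.75 × 36.05 = 27 kips.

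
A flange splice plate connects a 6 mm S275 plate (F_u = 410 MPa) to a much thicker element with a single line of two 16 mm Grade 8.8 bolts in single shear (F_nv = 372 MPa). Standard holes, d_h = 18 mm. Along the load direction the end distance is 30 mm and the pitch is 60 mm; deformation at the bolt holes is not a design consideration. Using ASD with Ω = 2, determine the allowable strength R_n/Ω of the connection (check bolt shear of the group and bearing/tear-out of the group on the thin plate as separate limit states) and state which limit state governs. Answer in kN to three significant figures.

Bolt shear: A_b = π·16²/4 = 201.1 mm²; R_n = 372 × 201.1 × 2 × 1 / 1000 = 149.6 kN → 149.6 / 2 = 74.8 kN.
Bearing (1.5 l_c t F_u ≤ 3.0 d t F_u): upper limit = 3.0·16·6·410 / 1000 = 118.1 kN.
  Edge l_c = 30 − 18/2 = 21 → r_n = 77.49 kN; interior l_c = 60 − 18 = 42 → r_n = 118.1 kN.
  R_n,bearing = 1·77.49 + 1·118.1 = 195.6 kN → 195.6 / 2 = 97.8 kN.
Bolt shear governs: 74.8 kN.

74.8 kN (bolt shear governs)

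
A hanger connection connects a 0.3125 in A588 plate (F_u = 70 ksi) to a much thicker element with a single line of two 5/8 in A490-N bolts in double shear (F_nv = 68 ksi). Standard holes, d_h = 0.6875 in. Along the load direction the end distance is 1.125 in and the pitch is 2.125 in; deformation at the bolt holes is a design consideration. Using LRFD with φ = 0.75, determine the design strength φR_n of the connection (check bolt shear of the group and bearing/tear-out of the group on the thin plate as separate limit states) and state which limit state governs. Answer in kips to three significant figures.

40 kips (bearing governs)

Bolt shear: A_b = π·0.625²/4 = 0.3068 in²; R_n = 68 × 0.3068 × 2 × 2 = 83.45 kips → 0.75 × 83.45 = 62.6 kips.
Bearing (1.2 l_c t F_u ≤ 2.4 d t F_u): upper limit = 2.4·0.625·0.3125·70 = 32.81 kips.
  Edge l_c = 1.125 − 0.6875/2 = 0.7812 → r_n = 20.51 kips; interior l_c = 2.125 − 0.6875 = 1.438 → r_n = 32.81 kips.
  R_n,bearing = 1·20.51 + 1·32.81 = 53.32 kips → 0.75 × 53.32 = 40 kips.
Bearing governs: 40 kips.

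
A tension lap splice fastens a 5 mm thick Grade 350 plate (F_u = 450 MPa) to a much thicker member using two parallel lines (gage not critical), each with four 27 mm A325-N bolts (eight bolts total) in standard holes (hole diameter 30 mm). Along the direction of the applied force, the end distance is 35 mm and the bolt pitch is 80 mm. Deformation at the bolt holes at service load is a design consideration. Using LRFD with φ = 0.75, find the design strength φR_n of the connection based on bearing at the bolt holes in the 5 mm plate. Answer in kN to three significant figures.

Per bolt r_n = 1.2 l_c t F_u ≤ 2.4 d t F_u; upper limit = 2.4 × 27 × 5 × 450 / 1000 = 145.8 kN.
Edge bolt: l_c = 35 − 30/2 = 20 mm → 1.2 × 20 × 5 × 450 / 1000 = 54 → r_n = 54 kN.
Interior bolts: l_c = 80 − 30 = 50 mm → 1.2 × 50 × 5 × 450 / 1000 = 135 → r_n = 135 kN.
R_n = 2 × 54 + 6 × 135 = 918 kN.
Design strength φR_n = 0.75 × 918 = 688 kN.

688 kN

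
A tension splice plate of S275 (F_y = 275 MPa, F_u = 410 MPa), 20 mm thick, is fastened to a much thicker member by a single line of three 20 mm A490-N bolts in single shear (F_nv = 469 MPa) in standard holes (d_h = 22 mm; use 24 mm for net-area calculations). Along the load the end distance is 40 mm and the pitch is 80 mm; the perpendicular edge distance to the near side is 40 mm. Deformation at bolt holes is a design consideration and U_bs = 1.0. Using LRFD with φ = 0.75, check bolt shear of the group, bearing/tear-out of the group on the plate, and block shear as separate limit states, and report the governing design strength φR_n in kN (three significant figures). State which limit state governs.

332 kN (bolt shear governs)

Bolt shear: A_b = π·20²/4 = 314.2 mm²; R_n = 469 × 314.2 × 3 × 1 / 1000 = 442 kN → 0.75 × 442 = 332 kN.
Bearing: edge l_c = 29, r_n = 285.4 kN; interior l_c = 58, r_n = 393.6 kN; R_n = 285.4 + 2·393.6 = 1073 kN → 804 kN.
Block shear: A_gv = 4000, A_nv = 2800, A_nt = 560 mm²; R_n = min(0.6F_uA_nv, 0.6F_yA_gv) + U_bs·F_u·A_nt = 889.6 kN → 667 kN.
Bolt shear governs: 332 kN.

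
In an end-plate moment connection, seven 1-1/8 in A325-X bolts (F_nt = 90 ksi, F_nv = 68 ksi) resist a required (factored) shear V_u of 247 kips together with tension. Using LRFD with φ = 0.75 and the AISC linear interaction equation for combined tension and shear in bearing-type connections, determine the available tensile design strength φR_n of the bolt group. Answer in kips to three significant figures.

A_b = π·1.125²/4 = 0.994 in²; f_rv = 247 / (7 × 0.994) = 35.5 ksi.
F'_nt = 1.3 F_nt − (F_nt / φF_nv) f_rv = 1.3·90 − (90/(0.75·68))·35.5 = 54.36 ksi, capped at F_nt → F'_nt = 54.36 ksi.
R_n = F'_nt · A_b · n = 54.36 × 0.994 × 7 = 378.2 kips.
Design strength φR_n = 0.75 × 378.2 = 284 kips.

284 kips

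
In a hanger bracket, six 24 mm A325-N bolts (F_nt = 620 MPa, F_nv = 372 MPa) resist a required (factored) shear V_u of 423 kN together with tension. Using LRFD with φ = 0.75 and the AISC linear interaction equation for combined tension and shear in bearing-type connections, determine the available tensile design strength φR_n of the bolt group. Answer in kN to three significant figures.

A_b = π·24²/4 = 452.4 mm²; f_rv = 423 × 1000 / (6 × 452.4) = 155.8 MPa.
F'_nt = 1.3 F_nt − (F_nt / φF_nv) f_rv = 1.3·620 − (620/(0.75·372))·155.8 = 459.7 MPa, capped at F_nt → F'_nt = 459.7 MPa.
R_n = F'_nt · A_b · n = 459.7 × 452.4 × 6 / 1000 = 1248 kN.
Design strength φR_n = 0.75 × 1248 = 936 kN.

936 kN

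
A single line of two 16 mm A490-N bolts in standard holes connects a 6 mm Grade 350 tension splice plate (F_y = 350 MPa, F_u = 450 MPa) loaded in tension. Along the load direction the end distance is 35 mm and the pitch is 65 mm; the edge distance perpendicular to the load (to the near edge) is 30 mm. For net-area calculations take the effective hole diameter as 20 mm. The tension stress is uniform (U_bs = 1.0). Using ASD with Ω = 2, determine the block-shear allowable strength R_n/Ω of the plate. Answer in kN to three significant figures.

83.7 kN

Shear plane L_v = 35 + 1·65 = 100 mm; A_gv = 100 × 6 = 600 mm².
A_nv = (100 − 1.5·20) × 6 = 420 mm².
A_nt = (30 − 0.5·20) × 6 = 120 mm².
0.6 F_u A_nv = 113.4 kN; 0.6 F_y A_gv = 126 kN → shear rupture governs the shear term.
R_n = 113.4 + 1.0 × 450 × 120 / 1000 = 167.4 kN.
Allowable strength R_n/Ω = 167.4 / 2 = 83.7 kN.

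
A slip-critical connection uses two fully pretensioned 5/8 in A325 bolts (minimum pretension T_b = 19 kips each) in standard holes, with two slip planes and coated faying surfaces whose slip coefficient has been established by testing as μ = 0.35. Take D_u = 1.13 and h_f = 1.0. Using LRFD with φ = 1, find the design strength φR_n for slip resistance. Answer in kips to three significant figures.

R_n = μ · D_u · h_f · T_b · n_s · n_b = 0.35 × 1.13 × 1.0 × 19 × 2 × 2 = 30.06 kips.
Design strength φR_n = 1 × 30.06 = 30.1 kips.

30.1 kips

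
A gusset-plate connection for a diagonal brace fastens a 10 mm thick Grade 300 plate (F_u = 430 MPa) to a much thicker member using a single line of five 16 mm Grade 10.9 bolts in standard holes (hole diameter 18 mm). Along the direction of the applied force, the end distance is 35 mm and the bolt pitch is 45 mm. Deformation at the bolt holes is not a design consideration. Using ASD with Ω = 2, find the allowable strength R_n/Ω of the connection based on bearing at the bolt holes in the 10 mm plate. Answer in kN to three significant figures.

Per bolt r_n = 1.5 l_c t F_u ≤ 3.0 d t F_u; upper limit = 3.0 × 16 × 10 × 430 / 1000 = 206.4 kN.
Edge bolt: l_c = 35 − 18/2 = 26 mm → 1.5 × 26 × 10 × 430 / 1000 = 167.7 → r_n = 167.7 kN.
Interior bolts: l_c = 45 − 18 = 27 mm → 1.5 × 27 × 10 × 430 / 1000 = 174.2 → r_n = 174.2 kN.
R_n = 1 × 167.7 + 4 × 174.2 = 864.3 kN.
Allowable strength R_n/Ω = 864.3 / 2 = 432 kN.

432 kN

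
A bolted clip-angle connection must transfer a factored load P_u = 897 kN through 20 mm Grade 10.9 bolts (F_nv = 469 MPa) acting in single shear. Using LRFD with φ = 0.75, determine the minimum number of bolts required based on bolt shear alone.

9 bolts

A_b = π·20²/4 = 314.2 mm².
Per-bolt design strength φR_n = 0.75 × 469 × 314.2 × 1 / 1000 = 110.5 kN.
n ≥ 897 / 110.5 = 8.117 → use 9 bolts.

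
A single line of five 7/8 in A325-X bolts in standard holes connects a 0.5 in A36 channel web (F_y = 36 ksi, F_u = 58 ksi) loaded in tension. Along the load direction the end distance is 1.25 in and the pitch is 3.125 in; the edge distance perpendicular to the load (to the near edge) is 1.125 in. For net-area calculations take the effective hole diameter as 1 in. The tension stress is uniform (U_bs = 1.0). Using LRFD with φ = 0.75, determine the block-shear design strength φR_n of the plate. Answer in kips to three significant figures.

125 kips

Shear plane L_v = 1.25 + 4·3.125 = 13.75 in; A_gv = 13.75 × 0.5 = 6.875 in².
A_nv = (13.75 − 4.5·1) × 0.5 = 4.625 in².
A_nt = (1.125 − 0.5·1) × 0.5 = 0.3125 in².
0.6 F_u A_nv = 160.9 kips; 0.6 F_y A_gv = 148.5 kips → shear yielding governs the shear term.
R_n = 148.5 + 1.0 × 58 × 0.3125 = 166.6 kips.
Design strength φR_n = 0.75 × 166.6 = 125 kips.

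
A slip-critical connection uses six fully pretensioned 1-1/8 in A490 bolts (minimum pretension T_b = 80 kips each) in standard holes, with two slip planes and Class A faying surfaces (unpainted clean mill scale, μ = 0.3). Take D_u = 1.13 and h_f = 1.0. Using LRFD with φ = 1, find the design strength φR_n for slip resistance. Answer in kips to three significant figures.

325 kips

R_n = μ · D_u · h_f · T_b · n_s · n_b = 0.3 × 1.13 × 1.0 × 80 × 2 × 6 = 325.4 kips.
Design strength φR_n = 1 × 325.4 = 325 kips.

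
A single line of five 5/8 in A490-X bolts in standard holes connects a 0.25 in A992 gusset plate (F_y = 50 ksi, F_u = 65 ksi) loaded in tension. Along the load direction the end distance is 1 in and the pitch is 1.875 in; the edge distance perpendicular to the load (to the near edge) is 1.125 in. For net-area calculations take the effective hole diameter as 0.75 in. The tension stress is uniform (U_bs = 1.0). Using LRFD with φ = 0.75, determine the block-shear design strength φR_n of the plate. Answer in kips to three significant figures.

Shear plane L_v = 1 + 4·1.875 = 8.5 in; A_gv = 8.5 × 0.25 = 2.125 in².
A_nv = (8.5 − 4.5·0.75) × 0.25 = 1.281 in².
A_nt = (1.125 − 0.5·0.75) × 0.25 = 0.1875 in².
0.6 F_u A_nv = 49.97 kips; 0.6 F_y A_gv = 63.75 kips → shear rupture governs the shear term.
R_n = 49.97 + 1.0 × 65 × 0.1875 = 62.16 kips.
Design strength φR_n = 0.75 × 62.16 = 46.6 kips.

46.6 kips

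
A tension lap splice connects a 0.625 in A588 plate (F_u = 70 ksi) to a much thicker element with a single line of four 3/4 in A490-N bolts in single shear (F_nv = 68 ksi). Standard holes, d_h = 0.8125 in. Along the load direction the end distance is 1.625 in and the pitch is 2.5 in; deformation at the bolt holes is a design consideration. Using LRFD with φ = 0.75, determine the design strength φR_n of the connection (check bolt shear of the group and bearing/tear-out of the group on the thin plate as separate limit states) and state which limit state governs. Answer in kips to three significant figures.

90.1 kips (bolt shear governs)

Bolt shear: A_b = π·0.75²/4 = 0.4418 in²; R_n = 68 × 0.4418 × 4 × 1 = 120.2 kips → 0.75 × 120.2 = 90.1 kips.
Bearing (1.2 l_c t F_u ≤ 2.4 d t F_u): upper limit = 2.4·0.75·0.625·70 = 78.75 kips.
  Edge l_c = 1.625 − 0.8125/2 = 1.219 → r_n = 63.98 kips; interior l_c = 2.5 − 0.8125 = 1.688 → r_n = 78.75 kips.
  R_n,bearing = 1·63.98 + 3·78.75 = 300.2 kips → 0.75 × 300.2 = 225 kips.
Bolt shear governs: 90.1 kips.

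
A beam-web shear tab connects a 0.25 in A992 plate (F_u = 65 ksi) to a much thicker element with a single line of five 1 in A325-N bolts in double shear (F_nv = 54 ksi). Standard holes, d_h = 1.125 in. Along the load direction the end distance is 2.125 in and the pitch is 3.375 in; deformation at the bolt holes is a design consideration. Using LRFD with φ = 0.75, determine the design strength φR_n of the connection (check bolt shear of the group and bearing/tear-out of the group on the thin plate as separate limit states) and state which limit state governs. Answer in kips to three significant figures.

140 kips (bearing governs)

Bolt shear: A_b = π·1²/4 = 0.7854 in²; R_n = 54 × 0.7854 × 5 × 2 = 424.1 kips → 0.75 × 424.1 = 318 kips.
Bearing (1.2 l_c t F_u ≤ 2.4 d t F_u): upper limit = 2.4·1·0.25·65 = 39 kips.
  Edge l_c = 2.125 − 1.125/2 = 1.562 → r_n = 30.47 kips; interior l_c = 3.375 − 1.125 = 2.25 → r_n = 39 kips.
  R_n,bearing = 1·30.47 + 4·39 = 186.5 kips → 0.75 × 186.5 = 140 kips.
Bearing governs: 140 kips.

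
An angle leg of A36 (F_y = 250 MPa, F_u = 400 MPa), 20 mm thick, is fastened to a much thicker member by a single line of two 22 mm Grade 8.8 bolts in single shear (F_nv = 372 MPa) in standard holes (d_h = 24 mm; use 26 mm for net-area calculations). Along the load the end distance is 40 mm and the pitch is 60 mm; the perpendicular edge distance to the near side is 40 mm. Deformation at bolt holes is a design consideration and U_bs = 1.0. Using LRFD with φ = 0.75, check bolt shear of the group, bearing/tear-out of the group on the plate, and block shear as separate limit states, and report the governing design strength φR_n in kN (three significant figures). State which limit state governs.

Bolt shear: A_b = π·22²/4 = 380.1 mm²; R_n = 372 × 380.1 × 2 × 1 / 1000 = 282.8 kN → 0.75 × 282.8 = 212 kN.
Bearing: edge l_c = 28, r_n = 268.8 kN; interior l_c = 36, r_n = 345.6 kN; R_n = 268.8 + 1·345.6 = 614.4 kN → 461 kN.
Block shear: A_gv = 2000, A_nv = 1220, A_nt = 540 mm²; R_n = min(0.6F_uA_nv, 0.6F_yA_gv) + U_bs·F_u·A_nt = 508.8 kN → 382 kN.
Bolt shear governs: 212 kN.

212 kN (bolt shear governs)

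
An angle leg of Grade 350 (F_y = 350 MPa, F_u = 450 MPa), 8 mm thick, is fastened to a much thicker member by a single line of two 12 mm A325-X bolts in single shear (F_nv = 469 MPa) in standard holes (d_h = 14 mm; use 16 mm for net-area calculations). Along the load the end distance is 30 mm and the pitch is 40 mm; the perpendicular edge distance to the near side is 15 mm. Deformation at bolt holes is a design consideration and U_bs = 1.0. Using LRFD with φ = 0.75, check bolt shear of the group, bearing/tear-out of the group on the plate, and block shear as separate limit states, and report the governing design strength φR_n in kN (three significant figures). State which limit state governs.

79.6 kN (bolt shear governs)

Bolt shear: A_b = π·12²/4 = 113.1 mm²; R_n = 469 × 113.1 × 2 × 1 / 1000 = 106.1 kN → 0.75 × 106.1 = 79.6 kN.
Bearing: edge l_c = 23, r_n = 99.36 kN; interior l_c = 26, r_n = 103.7 kN; R_n = 99.36 + 1·103.7 = 203 kN → 152 kN.
Block shear: A_gv = 560, A_nv = 368, A_nt = 56 mm²; R_n = min(0.6F_uA_nv, 0.6F_yA_gv) + U_bs·F_u·A_nt = 124.6 kN → 93.4 kN.
Bolt shear governs: 79.6 kN.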